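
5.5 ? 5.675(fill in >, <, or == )<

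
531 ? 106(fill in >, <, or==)>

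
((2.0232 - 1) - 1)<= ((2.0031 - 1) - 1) False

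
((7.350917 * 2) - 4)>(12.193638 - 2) True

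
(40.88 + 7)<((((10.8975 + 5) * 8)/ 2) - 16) False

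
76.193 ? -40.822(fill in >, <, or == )>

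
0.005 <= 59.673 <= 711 True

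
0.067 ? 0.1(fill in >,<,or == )<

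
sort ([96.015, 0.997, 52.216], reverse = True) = [96.015, 52.216, 0.997]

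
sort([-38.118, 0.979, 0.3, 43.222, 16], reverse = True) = [43.222, 16, 0.979, 0.3, -38.118]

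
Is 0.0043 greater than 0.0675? No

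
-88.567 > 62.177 False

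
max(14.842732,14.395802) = 14.842732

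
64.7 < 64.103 False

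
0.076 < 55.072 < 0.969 False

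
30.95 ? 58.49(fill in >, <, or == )<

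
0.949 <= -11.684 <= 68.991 False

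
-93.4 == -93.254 False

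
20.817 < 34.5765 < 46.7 True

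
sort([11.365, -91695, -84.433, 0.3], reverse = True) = [11.365, 0.3, -84.433, -91695]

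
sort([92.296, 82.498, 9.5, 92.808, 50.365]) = [9.5, 50.365, 82.498, 92.296, 92.808]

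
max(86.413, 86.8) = 86.8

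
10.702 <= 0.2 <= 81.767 False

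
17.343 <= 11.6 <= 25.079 False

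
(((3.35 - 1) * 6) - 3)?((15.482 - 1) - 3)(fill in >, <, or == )<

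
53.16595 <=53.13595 False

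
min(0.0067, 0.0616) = 0.0067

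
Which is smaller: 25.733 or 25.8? 25.733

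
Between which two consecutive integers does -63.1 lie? -64 and -63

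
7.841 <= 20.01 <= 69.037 True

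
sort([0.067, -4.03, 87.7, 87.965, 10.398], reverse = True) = [87.965, 87.7, 10.398, 0.067, -4.03]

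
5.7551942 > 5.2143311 True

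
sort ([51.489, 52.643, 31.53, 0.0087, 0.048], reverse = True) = [52.643, 51.489, 31.53, 0.048, 0.0087]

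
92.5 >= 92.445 True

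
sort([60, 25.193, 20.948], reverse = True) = [60, 25.193, 20.948]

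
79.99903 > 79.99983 False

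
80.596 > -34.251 True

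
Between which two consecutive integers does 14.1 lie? 14 and 15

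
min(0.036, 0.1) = 0.036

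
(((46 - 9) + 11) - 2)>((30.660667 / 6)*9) True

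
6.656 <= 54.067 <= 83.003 True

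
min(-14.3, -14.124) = -14.3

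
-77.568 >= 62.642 False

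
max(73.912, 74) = 74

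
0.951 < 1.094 True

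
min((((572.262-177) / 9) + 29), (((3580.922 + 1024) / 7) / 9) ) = 72.918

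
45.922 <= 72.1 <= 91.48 True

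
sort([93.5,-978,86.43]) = [-978,86.43,93.5]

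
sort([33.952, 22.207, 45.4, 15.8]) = [15.8, 22.207, 33.952, 45.4]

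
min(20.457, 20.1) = 20.1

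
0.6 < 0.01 False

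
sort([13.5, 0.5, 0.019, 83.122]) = [0.019, 0.5, 13.5, 83.122]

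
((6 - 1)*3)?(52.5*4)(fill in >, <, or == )<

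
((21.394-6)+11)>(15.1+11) True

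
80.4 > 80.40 False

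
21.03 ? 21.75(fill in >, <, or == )<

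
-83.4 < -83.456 False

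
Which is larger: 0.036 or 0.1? 0.1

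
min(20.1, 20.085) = 20.085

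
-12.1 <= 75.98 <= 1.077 False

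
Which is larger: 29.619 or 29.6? 29.619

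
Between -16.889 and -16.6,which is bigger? -16.6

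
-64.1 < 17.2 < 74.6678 True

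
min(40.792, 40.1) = 40.1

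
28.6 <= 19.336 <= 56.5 False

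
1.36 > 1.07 True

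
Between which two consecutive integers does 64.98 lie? 64 and 65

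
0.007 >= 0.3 False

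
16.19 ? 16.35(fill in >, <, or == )<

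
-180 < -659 False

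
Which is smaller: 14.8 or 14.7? 14.7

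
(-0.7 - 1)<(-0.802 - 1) False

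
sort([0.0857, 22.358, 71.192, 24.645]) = [0.0857, 22.358, 24.645, 71.192]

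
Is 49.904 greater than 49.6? Yes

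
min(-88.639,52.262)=-88.639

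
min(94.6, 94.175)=94.175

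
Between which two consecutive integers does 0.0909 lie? 0 and 1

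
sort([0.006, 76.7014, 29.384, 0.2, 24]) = [0.006, 0.2, 24, 29.384, 76.7014]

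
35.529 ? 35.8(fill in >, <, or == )<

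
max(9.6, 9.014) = 9.6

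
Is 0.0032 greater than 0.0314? No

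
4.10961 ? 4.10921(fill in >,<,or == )>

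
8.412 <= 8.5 True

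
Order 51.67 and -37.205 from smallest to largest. -37.205, 51.67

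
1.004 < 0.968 False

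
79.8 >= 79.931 False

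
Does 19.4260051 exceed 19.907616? No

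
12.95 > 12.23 True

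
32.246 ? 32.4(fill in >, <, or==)<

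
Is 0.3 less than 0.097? No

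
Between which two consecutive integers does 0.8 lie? 0 and 1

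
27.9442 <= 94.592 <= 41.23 False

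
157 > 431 False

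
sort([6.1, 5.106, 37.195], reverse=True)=[37.195, 6.1, 5.106]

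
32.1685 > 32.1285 True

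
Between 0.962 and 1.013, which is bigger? 1.013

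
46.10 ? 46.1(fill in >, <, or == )==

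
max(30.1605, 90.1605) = 90.1605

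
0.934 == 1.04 False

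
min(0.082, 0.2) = 0.082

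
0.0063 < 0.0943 True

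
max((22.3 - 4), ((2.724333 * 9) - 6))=18.518997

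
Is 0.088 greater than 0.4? No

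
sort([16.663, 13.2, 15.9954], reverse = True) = [16.663, 15.9954, 13.2]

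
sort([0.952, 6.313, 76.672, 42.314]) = [0.952, 6.313, 42.314, 76.672]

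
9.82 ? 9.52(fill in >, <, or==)>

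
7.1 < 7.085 False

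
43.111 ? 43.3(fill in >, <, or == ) <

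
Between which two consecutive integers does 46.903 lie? 46 and 47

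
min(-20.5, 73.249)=-20.5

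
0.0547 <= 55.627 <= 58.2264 True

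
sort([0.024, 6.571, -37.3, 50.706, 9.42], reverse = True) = [50.706, 9.42, 6.571, 0.024, -37.3]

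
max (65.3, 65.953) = 65.953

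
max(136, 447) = 447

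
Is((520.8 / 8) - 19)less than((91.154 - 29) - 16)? Yes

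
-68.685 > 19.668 False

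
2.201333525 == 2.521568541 False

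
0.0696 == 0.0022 False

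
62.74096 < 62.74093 False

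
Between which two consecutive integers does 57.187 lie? 57 and 58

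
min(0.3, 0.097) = 0.097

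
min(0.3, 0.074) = 0.074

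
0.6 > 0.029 True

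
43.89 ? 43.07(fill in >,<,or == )>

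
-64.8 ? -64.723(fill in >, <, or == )<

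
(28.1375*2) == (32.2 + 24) False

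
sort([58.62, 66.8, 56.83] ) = [56.83, 58.62, 66.8]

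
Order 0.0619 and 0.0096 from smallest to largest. 0.0096, 0.0619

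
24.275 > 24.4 False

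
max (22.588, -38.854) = 22.588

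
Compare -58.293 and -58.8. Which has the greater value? -58.293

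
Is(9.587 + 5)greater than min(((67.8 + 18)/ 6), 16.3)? Yes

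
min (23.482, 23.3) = 23.3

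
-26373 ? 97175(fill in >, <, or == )<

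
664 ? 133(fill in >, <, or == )>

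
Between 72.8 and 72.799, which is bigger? 72.8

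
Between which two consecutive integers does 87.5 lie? 87 and 88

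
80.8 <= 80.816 True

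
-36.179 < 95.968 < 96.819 True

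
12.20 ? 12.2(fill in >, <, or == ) ==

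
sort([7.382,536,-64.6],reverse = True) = [536,7.382,-64.6]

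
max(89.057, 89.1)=89.1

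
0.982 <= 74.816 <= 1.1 False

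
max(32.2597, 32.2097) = 32.2597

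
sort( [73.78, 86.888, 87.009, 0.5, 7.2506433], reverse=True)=[87.009, 86.888, 73.78, 7.2506433, 0.5]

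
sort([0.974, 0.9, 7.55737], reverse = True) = [7.55737, 0.974, 0.9]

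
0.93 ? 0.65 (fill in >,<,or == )>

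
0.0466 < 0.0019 False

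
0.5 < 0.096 False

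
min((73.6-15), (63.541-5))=58.541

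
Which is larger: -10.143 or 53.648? 53.648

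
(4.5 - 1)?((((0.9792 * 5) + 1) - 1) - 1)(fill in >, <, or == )<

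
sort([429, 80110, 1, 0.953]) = [0.953, 1, 429, 80110]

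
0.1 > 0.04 True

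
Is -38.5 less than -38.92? No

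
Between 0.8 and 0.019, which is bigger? 0.8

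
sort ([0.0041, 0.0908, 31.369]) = [0.0041, 0.0908, 31.369]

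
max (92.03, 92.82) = 92.82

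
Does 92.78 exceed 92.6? Yes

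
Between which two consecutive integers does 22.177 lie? 22 and 23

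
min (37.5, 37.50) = 37.5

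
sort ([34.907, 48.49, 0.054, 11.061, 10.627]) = [0.054, 10.627, 11.061, 34.907, 48.49]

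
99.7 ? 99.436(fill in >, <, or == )>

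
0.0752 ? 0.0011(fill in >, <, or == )>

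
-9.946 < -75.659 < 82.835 False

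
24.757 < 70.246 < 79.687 True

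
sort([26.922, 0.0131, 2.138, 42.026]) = [0.0131, 2.138, 26.922, 42.026]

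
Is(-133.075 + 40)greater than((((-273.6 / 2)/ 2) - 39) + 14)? Yes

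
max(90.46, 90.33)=90.46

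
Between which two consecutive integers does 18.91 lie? 18 and 19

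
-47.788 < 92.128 True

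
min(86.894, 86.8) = 86.8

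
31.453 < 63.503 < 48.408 False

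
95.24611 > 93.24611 True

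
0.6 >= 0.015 True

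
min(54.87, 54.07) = 54.07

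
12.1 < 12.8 True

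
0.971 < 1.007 True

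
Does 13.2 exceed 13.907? No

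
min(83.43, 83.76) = 83.43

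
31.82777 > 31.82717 True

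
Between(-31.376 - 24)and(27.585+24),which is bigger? (27.585+24)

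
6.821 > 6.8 True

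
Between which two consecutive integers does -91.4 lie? -92 and -91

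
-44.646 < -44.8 False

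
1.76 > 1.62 True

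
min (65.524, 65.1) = 65.1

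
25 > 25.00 False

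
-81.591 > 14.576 False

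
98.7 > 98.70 False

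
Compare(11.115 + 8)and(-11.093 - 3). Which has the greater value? (11.115 + 8)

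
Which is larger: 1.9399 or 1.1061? 1.9399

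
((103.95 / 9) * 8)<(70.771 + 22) True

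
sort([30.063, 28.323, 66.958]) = [28.323, 30.063, 66.958]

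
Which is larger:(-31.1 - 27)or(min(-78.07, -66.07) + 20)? (min(-78.07, -66.07) + 20)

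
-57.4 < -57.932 False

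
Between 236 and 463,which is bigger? 463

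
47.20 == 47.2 True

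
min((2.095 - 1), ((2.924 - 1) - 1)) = 0.924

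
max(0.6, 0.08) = 0.6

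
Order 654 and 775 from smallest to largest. 654, 775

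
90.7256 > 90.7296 False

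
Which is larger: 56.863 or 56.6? 56.863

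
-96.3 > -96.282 False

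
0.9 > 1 False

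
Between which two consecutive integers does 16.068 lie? 16 and 17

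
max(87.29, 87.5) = 87.5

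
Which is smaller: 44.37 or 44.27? 44.27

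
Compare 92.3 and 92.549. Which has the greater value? 92.549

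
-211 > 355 False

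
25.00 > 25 False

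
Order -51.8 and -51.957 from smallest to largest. -51.957, -51.8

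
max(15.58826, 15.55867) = 15.58826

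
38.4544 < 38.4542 False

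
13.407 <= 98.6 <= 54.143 False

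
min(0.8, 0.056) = 0.056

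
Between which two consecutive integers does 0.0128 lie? 0 and 1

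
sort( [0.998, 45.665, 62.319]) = [0.998, 45.665, 62.319]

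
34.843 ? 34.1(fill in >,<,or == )>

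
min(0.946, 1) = 0.946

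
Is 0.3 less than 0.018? No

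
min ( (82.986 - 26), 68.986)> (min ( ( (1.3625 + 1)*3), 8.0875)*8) True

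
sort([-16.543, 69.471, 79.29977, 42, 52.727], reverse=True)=[79.29977, 69.471, 52.727, 42, -16.543]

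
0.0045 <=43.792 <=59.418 True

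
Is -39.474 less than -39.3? Yes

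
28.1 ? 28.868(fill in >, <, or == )<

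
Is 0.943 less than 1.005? Yes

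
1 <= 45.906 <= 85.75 True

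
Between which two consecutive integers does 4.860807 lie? 4 and 5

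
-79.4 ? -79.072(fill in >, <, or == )<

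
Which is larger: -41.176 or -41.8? -41.176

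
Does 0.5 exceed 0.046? Yes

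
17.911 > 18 False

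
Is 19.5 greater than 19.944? No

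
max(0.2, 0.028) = 0.2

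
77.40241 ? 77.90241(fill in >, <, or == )<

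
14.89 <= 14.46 False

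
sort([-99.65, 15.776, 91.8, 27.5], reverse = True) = [91.8, 27.5, 15.776, -99.65]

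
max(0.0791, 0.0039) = 0.0791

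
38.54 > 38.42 True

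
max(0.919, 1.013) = 1.013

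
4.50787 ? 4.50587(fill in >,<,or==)>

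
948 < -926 False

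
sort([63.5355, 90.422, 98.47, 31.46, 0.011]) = [0.011, 31.46, 63.5355, 90.422, 98.47]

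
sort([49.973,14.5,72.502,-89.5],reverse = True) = [72.502,49.973,14.5,-89.5]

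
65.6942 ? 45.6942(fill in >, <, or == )>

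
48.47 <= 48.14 False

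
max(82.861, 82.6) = 82.861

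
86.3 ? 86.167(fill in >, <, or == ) >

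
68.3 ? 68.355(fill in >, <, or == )<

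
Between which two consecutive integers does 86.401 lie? 86 and 87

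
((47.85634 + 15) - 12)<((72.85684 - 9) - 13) True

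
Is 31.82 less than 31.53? No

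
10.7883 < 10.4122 False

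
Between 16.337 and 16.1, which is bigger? 16.337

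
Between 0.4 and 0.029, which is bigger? 0.4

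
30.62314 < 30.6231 False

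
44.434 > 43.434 True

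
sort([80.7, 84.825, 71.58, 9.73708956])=[9.73708956, 71.58, 80.7, 84.825]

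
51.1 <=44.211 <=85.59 False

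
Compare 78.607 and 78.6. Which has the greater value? 78.607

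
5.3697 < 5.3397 False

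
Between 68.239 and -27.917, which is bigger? 68.239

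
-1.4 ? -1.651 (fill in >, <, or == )>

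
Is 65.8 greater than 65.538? Yes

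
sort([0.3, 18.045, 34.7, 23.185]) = [0.3, 18.045, 23.185, 34.7]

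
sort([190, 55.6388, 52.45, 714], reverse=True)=[714, 190, 55.6388, 52.45]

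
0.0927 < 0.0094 False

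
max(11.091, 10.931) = 11.091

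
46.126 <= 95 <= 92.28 False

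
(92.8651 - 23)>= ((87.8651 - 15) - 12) True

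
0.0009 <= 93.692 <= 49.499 False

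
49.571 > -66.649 True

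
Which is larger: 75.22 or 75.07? 75.22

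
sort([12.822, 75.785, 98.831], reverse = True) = [98.831, 75.785, 12.822]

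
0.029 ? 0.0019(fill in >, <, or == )>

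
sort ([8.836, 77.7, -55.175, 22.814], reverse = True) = [77.7, 22.814, 8.836, -55.175]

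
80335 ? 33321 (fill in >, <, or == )>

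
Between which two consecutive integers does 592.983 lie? 592 and 593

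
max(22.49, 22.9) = 22.9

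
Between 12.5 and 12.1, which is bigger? 12.5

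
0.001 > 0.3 False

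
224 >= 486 False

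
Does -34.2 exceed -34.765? Yes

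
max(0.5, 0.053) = 0.5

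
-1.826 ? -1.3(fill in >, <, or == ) <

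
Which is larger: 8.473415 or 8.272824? 8.473415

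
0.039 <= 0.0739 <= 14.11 True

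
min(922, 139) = 139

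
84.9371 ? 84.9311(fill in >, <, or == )>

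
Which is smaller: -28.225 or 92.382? -28.225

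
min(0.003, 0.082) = 0.003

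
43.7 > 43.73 False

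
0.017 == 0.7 False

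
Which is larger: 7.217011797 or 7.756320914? 7.756320914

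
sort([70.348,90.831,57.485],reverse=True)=[90.831,70.348,57.485]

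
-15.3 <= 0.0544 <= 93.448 True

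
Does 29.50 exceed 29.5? No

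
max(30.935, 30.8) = 30.935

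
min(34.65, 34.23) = 34.23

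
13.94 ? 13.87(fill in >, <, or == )>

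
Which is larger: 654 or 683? 683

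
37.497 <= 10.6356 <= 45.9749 False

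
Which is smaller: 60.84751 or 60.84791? 60.84751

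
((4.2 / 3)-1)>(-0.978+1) True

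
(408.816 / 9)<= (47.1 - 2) False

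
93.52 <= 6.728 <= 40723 False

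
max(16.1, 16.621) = 16.621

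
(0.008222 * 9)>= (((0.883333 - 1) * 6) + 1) False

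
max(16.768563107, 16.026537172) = 16.768563107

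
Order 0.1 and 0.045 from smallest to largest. 0.045, 0.1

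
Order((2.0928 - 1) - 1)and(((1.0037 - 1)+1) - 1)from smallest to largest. (((1.0037 - 1)+1) - 1), ((2.0928 - 1) - 1)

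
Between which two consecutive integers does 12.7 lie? 12 and 13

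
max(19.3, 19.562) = 19.562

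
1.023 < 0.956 False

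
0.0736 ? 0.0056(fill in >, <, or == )>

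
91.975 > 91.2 True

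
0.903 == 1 False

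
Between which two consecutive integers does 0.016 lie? 0 and 1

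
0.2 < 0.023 False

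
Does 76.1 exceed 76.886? No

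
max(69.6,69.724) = 69.724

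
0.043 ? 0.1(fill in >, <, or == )<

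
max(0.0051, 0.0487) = 0.0487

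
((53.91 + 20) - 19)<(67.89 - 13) False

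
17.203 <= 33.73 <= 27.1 False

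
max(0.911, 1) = 1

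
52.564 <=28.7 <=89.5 False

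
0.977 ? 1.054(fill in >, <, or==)<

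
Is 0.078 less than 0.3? Yes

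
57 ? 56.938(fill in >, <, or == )>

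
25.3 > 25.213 True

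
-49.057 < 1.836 True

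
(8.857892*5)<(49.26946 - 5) False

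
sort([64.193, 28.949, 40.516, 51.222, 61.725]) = [28.949, 40.516, 51.222, 61.725, 64.193]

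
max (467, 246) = 467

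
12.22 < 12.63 True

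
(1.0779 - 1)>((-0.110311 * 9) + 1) True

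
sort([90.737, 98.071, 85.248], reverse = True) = [98.071, 90.737, 85.248]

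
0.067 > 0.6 False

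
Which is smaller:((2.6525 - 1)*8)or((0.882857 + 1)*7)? ((0.882857 + 1)*7)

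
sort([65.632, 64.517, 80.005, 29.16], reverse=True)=[80.005, 65.632, 64.517, 29.16]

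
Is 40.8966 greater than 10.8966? Yes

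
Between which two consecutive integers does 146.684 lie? 146 and 147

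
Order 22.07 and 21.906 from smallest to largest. 21.906, 22.07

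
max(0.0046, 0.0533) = 0.0533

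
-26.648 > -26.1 False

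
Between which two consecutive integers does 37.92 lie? 37 and 38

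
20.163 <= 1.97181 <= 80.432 False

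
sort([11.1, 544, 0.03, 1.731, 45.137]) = [0.03, 1.731, 11.1, 45.137, 544]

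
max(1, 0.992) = 1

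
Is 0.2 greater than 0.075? Yes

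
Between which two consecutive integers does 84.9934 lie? 84 and 85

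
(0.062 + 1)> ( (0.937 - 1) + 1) True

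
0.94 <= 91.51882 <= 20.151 False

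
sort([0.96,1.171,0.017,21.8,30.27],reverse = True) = [30.27,21.8,1.171,0.96,0.017]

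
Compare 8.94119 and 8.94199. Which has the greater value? 8.94199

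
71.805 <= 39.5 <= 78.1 False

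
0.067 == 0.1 False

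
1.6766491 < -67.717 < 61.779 False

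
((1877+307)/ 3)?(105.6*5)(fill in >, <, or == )>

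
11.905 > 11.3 True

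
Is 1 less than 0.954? No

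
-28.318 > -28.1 False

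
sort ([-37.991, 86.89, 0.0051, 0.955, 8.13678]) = [-37.991, 0.0051, 0.955, 8.13678, 86.89]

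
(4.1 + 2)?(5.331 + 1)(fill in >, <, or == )<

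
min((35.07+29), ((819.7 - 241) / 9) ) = 64.07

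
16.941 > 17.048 False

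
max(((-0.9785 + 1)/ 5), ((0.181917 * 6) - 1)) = 0.091502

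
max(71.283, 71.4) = 71.4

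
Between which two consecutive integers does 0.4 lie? 0 and 1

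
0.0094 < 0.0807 True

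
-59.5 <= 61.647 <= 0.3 False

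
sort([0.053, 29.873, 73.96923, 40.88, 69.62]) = [0.053, 29.873, 40.88, 69.62, 73.96923]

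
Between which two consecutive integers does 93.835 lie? 93 and 94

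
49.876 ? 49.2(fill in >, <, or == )>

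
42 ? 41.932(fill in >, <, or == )>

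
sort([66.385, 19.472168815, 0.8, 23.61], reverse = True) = [66.385, 23.61, 19.472168815, 0.8]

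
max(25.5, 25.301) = 25.5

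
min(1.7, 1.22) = 1.22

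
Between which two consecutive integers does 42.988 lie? 42 and 43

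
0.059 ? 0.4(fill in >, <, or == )<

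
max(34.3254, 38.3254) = 38.3254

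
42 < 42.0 False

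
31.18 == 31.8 False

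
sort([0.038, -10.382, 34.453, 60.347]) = [-10.382, 0.038, 34.453, 60.347]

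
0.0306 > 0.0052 True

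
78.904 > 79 False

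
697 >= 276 True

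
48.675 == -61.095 False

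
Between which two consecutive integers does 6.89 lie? 6 and 7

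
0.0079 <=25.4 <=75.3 True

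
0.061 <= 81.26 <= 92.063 True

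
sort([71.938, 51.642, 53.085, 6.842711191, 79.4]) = [6.842711191, 51.642, 53.085, 71.938, 79.4]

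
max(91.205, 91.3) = 91.3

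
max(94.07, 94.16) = 94.16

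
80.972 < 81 True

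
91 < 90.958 False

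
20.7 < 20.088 False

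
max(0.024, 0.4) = 0.4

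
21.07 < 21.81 True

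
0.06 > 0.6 False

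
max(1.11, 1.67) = 1.67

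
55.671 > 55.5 True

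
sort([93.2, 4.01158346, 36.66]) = [4.01158346, 36.66, 93.2]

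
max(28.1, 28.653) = 28.653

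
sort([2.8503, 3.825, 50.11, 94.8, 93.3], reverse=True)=[94.8, 93.3, 50.11, 3.825, 2.8503]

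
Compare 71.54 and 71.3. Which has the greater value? 71.54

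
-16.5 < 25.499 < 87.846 True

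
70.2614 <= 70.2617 True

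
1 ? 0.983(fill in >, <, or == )>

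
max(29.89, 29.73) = 29.89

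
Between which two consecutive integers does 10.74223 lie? 10 and 11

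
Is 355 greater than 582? No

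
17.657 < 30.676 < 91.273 True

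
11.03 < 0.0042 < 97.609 False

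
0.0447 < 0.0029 False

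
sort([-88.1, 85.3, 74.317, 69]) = [-88.1, 69, 74.317, 85.3]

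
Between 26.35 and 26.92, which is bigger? 26.92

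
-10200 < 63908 True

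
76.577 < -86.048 False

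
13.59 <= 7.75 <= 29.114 False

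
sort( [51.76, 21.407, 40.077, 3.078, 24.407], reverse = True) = [51.76, 40.077, 24.407, 21.407, 3.078]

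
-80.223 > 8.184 False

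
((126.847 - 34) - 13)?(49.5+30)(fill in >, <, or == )>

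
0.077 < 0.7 True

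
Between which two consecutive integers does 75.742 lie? 75 and 76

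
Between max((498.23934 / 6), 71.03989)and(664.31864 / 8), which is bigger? max((498.23934 / 6), 71.03989)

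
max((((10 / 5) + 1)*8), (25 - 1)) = 24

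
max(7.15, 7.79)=7.79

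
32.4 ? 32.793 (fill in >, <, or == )<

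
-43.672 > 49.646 False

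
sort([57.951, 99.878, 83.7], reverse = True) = [99.878, 83.7, 57.951]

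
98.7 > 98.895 False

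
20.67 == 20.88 False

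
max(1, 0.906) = 1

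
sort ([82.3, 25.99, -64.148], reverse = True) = [82.3, 25.99, -64.148]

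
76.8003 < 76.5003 False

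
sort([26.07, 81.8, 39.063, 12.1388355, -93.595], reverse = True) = [81.8, 39.063, 26.07, 12.1388355, -93.595]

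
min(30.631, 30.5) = 30.5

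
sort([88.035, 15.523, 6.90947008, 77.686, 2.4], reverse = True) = [88.035, 77.686, 15.523, 6.90947008, 2.4]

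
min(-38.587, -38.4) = -38.587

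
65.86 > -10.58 True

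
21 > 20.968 True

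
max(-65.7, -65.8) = -65.7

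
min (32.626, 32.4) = 32.4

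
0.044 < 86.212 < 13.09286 False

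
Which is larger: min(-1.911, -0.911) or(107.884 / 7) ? (107.884 / 7)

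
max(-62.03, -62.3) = -62.03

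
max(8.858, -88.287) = 8.858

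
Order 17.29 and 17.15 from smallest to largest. 17.15, 17.29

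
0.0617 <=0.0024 False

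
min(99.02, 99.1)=99.02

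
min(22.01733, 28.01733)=22.01733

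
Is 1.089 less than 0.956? No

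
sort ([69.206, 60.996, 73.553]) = [60.996, 69.206, 73.553]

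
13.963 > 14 False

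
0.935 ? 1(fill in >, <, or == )<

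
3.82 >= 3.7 True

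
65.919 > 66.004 False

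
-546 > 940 False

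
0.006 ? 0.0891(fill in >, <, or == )<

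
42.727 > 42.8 False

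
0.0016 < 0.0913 True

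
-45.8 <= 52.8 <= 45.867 False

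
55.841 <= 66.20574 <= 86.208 True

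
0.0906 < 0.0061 False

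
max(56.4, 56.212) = 56.4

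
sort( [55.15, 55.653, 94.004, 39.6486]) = [39.6486, 55.15, 55.653, 94.004]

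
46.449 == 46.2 False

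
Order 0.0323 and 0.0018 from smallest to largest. 0.0018,0.0323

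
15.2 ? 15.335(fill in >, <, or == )<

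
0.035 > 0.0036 True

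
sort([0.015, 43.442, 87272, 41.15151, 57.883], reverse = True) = [87272, 57.883, 43.442, 41.15151, 0.015]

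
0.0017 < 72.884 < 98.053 True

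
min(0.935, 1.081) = 0.935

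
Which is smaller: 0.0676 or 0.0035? 0.0035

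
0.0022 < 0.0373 True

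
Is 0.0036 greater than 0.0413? No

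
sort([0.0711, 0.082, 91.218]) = [0.0711, 0.082, 91.218]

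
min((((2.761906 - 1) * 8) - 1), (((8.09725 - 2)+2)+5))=13.095248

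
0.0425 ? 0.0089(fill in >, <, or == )>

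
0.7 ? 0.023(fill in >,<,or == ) >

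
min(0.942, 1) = 0.942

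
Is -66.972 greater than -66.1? No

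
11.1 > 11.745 False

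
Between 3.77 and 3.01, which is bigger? 3.77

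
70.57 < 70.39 False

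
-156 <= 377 True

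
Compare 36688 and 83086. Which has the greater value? 83086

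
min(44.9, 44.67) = 44.67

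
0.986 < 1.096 True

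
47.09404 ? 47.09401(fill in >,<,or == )>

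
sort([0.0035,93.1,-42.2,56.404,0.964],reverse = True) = [93.1,56.404,0.964,0.0035,-42.2]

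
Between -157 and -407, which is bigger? -157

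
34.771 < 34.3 False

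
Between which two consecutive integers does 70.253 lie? 70 and 71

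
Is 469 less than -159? No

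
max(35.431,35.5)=35.5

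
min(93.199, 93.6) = 93.199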